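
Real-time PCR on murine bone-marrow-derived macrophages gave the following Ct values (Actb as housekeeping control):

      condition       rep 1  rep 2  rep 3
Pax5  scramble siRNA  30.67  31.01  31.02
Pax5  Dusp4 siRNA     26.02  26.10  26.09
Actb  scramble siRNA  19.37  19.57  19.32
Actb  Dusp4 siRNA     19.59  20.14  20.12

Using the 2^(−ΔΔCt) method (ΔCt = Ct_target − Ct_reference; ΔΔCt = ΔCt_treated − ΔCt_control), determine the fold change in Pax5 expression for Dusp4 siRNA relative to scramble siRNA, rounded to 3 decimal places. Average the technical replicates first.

Mean Ct: Pax5 scramble siRNA 30.900; Pax5 Dusp4 siRNA 26.070; Actb scramble siRNA 19.420; Actb Dusp4 siRNA 19.950
ΔCt(scramble siRNA) = 30.900 − 19.420 = 11.480
ΔCt(Dusp4 siRNA) = 26.070 − 19.950 = 6.120
ΔΔCt = 6.120 − 11.480 = -5.360
Fold change = 2^(−(-5.360)) = 2^5.360 = 41.0696

41.070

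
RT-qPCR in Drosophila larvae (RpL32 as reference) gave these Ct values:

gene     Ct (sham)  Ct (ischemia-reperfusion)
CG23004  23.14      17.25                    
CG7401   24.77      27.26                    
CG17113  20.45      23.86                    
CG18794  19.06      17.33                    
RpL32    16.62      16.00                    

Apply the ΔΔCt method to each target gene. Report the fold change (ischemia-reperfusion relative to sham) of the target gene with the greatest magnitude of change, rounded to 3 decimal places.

CG23004: ΔΔCt = (17.25−16.00) − (23.14−16.62) = 1.25 − 6.52 = -5.27; fold change = 2^5.27 = 38.586
CG7401: ΔΔCt = (27.26−16.00) − (24.77−16.62) = 11.26 − 8.15 = 3.11; fold change = 2^-3.11 = 0.116
CG17113: ΔΔCt = (23.86−16.00) − (20.45−16.62) = 7.86 − 3.83 = 4.03; fold change = 2^-4.03 = 0.061
CG18794: ΔΔCt = (17.33−16.00) − (19.06−16.62) = 1.33 − 2.44 = -1.11; fold change = 2^1.11 = 2.158
CG23004 has the largest |ΔΔCt| = 5.27.

38.586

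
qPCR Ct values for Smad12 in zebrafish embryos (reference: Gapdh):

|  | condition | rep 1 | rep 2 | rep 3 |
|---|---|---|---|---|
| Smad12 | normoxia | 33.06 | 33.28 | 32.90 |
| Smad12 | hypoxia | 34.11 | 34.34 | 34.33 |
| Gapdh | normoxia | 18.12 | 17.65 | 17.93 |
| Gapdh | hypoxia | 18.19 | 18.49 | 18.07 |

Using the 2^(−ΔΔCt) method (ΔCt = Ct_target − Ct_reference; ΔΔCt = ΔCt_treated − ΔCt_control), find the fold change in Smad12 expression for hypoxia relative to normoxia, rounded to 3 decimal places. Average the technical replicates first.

Mean Ct: Smad12 normoxia 33.080; Smad12 hypoxia 34.260; Gapdh normoxia 17.900; Gapdh hypoxia 18.250
ΔCt(normoxia) = 33.080 − 17.900 = 15.180
ΔCt(hypoxia) = 34.260 − 18.250 = 16.010
ΔΔCt = 16.010 − 15.180 = 0.830
Fold change = 2^(−0.830) = 0.5625

0.563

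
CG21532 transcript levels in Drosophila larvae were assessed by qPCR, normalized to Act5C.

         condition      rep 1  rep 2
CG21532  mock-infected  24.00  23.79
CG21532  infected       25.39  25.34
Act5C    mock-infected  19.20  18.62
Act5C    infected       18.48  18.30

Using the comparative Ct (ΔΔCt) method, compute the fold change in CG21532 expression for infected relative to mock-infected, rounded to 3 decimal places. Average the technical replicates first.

Mean Ct: CG21532 mock-infected 23.895; CG21532 infected 25.365; Act5C mock-infected 18.910; Act5C infected 18.390
ΔCt(mock-infected) = 23.895 − 18.910 = 4.985
ΔCt(infected) = 25.365 − 18.390 = 6.975
ΔΔCt = 6.975 − 4.985 = 1.990
Fold change = 2^(−1.990) = 0.2517

0.252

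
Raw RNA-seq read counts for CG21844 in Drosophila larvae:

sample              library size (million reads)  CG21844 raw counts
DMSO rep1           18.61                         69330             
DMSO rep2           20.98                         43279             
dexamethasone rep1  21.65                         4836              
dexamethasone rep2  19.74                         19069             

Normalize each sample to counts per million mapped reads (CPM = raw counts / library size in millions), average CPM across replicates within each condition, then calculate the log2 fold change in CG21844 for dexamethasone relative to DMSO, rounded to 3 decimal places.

CPM(DMSO rep1) = 69330 / 18.61 = 3725.4164
CPM(DMSO rep2) = 43279 / 20.98 = 2062.8694
CPM(dexamethasone rep1) = 4836 / 21.65 = 223.3718
CPM(dexamethasone rep2) = 19069 / 19.74 = 966.0081
mean CPM(DMSO) = 2894.1429; mean CPM(dexamethasone) = 594.6900
Fold change = 594.6900 / 2894.1429 = 0.20548
log2(0.20548) = -2.2829

-2.283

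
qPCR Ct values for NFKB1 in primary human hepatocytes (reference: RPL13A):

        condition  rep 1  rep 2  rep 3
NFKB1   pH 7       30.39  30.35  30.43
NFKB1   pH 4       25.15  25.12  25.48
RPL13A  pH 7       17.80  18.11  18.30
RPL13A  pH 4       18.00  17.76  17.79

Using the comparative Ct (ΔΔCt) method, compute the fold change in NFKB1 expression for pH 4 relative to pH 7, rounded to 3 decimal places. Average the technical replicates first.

Mean Ct: NFKB1 pH 7 30.390; NFKB1 pH 4 25.250; RPL13A pH 7 18.070; RPL13A pH 4 17.850
ΔCt(pH 7) = 30.390 − 18.070 = 12.320
ΔCt(pH 4) = 25.250 − 17.850 = 7.400
ΔΔCt = 7.400 − 12.320 = -4.920
Fold change = 2^(−(-4.920)) = 2^4.920 = 30.2738

30.274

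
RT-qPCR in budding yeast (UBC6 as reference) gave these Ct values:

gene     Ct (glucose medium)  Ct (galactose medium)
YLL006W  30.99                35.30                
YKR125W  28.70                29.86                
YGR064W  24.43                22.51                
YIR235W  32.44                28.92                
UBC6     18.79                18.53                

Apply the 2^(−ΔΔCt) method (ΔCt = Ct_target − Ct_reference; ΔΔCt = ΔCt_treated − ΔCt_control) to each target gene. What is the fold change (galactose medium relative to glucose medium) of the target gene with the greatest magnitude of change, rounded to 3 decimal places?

0.042

YLL006W: ΔΔCt = (35.30−18.53) − (30.99−18.79) = 16.77 − 12.20 = 4.57; fold change = 2^-4.57 = 0.042
YKR125W: ΔΔCt = (29.86−18.53) − (28.70−18.79) = 11.33 − 9.91 = 1.42; fold change = 2^-1.42 = 0.374
YGR064W: ΔΔCt = (22.51−18.53) − (24.43−18.79) = 3.98 − 5.64 = -1.66; fold change = 2^1.66 = 3.160
YIR235W: ΔΔCt = (28.92−18.53) − (32.44−18.79) = 10.39 − 13.65 = -3.26; fold change = 2^3.26 = 9.580
YLL006W has the largest |ΔΔCt| = 4.57.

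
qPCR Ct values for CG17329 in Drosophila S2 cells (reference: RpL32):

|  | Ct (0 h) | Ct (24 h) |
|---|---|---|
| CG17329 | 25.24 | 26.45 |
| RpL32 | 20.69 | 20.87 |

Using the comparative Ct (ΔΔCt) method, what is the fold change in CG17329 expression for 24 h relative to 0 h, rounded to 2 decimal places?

0.49

ΔCt(0 h) = 25.240 − 20.690 = 4.550
ΔCt(24 h) = 26.450 − 20.870 = 5.580
ΔΔCt = 5.580 − 4.550 = 1.030
Fold change = 2^(−1.030) = 0.490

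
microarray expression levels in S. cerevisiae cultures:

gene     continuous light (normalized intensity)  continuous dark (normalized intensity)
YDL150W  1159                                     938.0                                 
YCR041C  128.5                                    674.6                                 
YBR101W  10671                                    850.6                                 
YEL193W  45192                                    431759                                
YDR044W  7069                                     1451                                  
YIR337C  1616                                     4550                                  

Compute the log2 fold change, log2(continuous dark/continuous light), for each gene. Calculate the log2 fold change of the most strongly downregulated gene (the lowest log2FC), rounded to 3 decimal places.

log2(938.0/1159) = -0.305  (YDL150W)
log2(674.6/128.5) = 2.392  (YCR041C)
log2(850.6/10671) = -3.649  (YBR101W)
log2(431759/45192) = 3.256  (YEL193W)
log2(1451/7069) = -2.284  (YDR044W)
log2(4550/1616) = 1.493  (YIR337C)
YBR101W is most strongly downregulated.

-3.649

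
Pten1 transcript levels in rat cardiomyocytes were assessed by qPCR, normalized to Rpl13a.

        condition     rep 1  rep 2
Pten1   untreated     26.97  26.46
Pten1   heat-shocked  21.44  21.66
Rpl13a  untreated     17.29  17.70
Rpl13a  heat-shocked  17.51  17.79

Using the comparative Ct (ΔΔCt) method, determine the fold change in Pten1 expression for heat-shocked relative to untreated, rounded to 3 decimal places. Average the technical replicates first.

39.947

Mean Ct: Pten1 untreated 26.715; Pten1 heat-shocked 21.550; Rpl13a untreated 17.495; Rpl13a heat-shocked 17.650
ΔCt(untreated) = 26.715 − 17.495 = 9.220
ΔCt(heat-shocked) = 21.550 − 17.650 = 3.900
ΔΔCt = 3.900 − 9.220 = -5.320
Fold change = 2^(−(-5.320)) = 2^5.320 = 39.9466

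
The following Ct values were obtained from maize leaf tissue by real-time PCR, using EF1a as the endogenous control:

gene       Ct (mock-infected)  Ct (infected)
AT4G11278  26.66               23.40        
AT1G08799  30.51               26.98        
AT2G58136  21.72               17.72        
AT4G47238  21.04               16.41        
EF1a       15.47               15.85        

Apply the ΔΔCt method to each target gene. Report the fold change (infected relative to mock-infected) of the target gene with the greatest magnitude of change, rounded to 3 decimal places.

AT4G11278: ΔΔCt = (23.40−15.85) − (26.66−15.47) = 7.55 − 11.19 = -3.64; fold change = 2^3.64 = 12.467
AT1G08799: ΔΔCt = (26.98−15.85) − (30.51−15.47) = 11.13 − 15.04 = -3.91; fold change = 2^3.91 = 15.032
AT2G58136: ΔΔCt = (17.72−15.85) − (21.72−15.47) = 1.87 − 6.25 = -4.38; fold change = 2^4.38 = 20.821
AT4G47238: ΔΔCt = (16.41−15.85) − (21.04−15.47) = 0.56 − 5.57 = -5.01; fold change = 2^5.01 = 32.223
AT4G47238 has the largest |ΔΔCt| = 5.01.

32.223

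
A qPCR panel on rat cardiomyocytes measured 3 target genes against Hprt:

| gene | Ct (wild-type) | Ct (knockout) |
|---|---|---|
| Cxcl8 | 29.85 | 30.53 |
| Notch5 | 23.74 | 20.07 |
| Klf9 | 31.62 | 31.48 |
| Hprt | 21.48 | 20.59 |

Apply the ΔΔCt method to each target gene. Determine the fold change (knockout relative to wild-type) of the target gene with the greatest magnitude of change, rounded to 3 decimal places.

Cxcl8: ΔΔCt = (30.53−20.59) − (29.85−21.48) = 9.94 − 8.37 = 1.57; fold change = 2^-1.57 = 0.337
Notch5: ΔΔCt = (20.07−20.59) − (23.74−21.48) = -0.52 − 2.26 = -2.78; fold change = 2^2.78 = 6.869
Klf9: ΔΔCt = (31.48−20.59) − (31.62−21.48) = 10.89 − 10.14 = 0.75; fold change = 2^-0.75 = 0.595
Notch5 has the largest |ΔΔCt| = 2.78.

6.869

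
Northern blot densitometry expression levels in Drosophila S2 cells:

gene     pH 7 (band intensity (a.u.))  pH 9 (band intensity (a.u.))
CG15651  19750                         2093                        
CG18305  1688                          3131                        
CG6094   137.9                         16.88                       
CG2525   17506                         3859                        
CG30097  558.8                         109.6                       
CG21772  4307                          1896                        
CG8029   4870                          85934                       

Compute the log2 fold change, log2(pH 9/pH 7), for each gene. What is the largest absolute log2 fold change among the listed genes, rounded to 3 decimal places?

log2(2093/19750) = -3.238  (CG15651)
log2(3131/1688) = 0.891  (CG18305)
log2(16.88/137.9) = -3.030  (CG6094)
log2(3859/17506) = -2.182  (CG2525)
log2(109.6/558.8) = -2.350  (CG30097)
log2(1896/4307) = -1.184  (CG21772)
log2(85934/4870) = 4.141  (CG8029)
The largest magnitude belongs to CG8029.

4.141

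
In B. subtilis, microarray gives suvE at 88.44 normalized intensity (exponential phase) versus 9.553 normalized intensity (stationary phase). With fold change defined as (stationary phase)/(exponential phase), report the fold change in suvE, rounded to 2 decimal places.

0.11

Fold change = 9.553 / 88.44 = 0.108
suvE is downregulated.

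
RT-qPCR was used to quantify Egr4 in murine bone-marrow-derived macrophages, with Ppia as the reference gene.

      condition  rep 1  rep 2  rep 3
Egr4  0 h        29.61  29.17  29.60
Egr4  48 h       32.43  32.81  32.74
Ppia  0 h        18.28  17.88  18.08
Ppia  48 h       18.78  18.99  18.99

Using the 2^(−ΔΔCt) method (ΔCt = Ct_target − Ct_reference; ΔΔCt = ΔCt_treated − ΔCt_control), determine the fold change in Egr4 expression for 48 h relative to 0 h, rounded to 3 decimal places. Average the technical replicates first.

Mean Ct: Egr4 0 h 29.460; Egr4 48 h 32.660; Ppia 0 h 18.080; Ppia 48 h 18.920
ΔCt(0 h) = 29.460 − 18.080 = 11.380
ΔCt(48 h) = 32.660 − 18.920 = 13.740
ΔΔCt = 13.740 − 11.380 = 2.360
Fold change = 2^(−2.360) = 0.1948

0.195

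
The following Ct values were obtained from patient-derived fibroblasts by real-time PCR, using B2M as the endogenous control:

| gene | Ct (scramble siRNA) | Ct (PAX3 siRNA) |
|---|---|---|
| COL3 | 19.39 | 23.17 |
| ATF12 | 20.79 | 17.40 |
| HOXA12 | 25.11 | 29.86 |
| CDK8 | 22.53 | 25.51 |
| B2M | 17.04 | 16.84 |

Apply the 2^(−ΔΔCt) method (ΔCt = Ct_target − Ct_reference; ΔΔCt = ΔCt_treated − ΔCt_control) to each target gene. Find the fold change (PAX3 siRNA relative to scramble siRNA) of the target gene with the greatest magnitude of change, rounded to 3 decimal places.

0.032

COL3: ΔΔCt = (23.17−16.84) − (19.39−17.04) = 6.33 − 2.35 = 3.98; fold change = 2^-3.98 = 0.063
ATF12: ΔΔCt = (17.40−16.84) − (20.79−17.04) = 0.56 − 3.75 = -3.19; fold change = 2^3.19 = 9.126
HOXA12: ΔΔCt = (29.86−16.84) − (25.11−17.04) = 13.02 − 8.07 = 4.95; fold change = 2^-4.95 = 0.032
CDK8: ΔΔCt = (25.51−16.84) − (22.53−17.04) = 8.67 − 5.49 = 3.18; fold change = 2^-3.18 = 0.110
HOXA12 has the largest |ΔΔCt| = 4.95.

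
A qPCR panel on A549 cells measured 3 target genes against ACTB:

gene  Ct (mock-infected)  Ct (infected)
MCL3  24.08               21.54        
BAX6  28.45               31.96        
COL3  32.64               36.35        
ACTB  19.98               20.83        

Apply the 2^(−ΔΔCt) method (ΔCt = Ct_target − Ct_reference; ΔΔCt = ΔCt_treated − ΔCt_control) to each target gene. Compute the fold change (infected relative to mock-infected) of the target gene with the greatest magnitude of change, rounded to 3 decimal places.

MCL3: ΔΔCt = (21.54−20.83) − (24.08−19.98) = 0.71 − 4.10 = -3.39; fold change = 2^3.39 = 10.483
BAX6: ΔΔCt = (31.96−20.83) − (28.45−19.98) = 11.13 − 8.47 = 2.66; fold change = 2^-2.66 = 0.158
COL3: ΔΔCt = (36.35−20.83) − (32.64−19.98) = 15.52 − 12.66 = 2.86; fold change = 2^-2.86 = 0.138
MCL3 has the largest |ΔΔCt| = 3.39.

10.483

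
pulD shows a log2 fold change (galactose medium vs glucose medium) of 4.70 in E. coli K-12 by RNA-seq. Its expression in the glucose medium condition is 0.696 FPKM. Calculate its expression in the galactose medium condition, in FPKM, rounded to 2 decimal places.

18.09

Fold change = 2^(4.70) = 25.9921
galactose medium expression = 0.696 × 25.9921 = 18.09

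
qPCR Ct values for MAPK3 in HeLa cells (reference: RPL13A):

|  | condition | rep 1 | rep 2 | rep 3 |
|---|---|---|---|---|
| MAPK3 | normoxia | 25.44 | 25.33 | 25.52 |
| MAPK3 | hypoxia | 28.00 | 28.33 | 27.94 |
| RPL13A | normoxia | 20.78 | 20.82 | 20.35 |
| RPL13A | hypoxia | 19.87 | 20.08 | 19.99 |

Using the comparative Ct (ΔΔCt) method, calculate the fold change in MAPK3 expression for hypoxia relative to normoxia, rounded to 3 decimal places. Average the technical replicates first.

0.099

Mean Ct: MAPK3 normoxia 25.430; MAPK3 hypoxia 28.090; RPL13A normoxia 20.650; RPL13A hypoxia 19.980
ΔCt(normoxia) = 25.430 − 20.650 = 4.780
ΔCt(hypoxia) = 28.090 − 19.980 = 8.110
ΔΔCt = 8.110 − 4.780 = 3.330
Fold change = 2^(−3.330) = 0.0994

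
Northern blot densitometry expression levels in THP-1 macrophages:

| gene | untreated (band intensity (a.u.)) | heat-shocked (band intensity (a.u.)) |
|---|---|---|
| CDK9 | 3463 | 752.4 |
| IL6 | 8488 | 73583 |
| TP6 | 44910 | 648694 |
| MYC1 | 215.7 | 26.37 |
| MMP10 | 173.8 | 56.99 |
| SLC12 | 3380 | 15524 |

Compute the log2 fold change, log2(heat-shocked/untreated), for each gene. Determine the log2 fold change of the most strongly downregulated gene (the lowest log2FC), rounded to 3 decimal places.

log2(752.4/3463) = -2.202  (CDK9)
log2(73583/8488) = 3.116  (IL6)
log2(648694/44910) = 3.852  (TP6)
log2(26.37/215.7) = -3.032  (MYC1)
log2(56.99/173.8) = -1.609  (MMP10)
log2(15524/3380) = 2.199  (SLC12)
MYC1 is most strongly downregulated.

-3.032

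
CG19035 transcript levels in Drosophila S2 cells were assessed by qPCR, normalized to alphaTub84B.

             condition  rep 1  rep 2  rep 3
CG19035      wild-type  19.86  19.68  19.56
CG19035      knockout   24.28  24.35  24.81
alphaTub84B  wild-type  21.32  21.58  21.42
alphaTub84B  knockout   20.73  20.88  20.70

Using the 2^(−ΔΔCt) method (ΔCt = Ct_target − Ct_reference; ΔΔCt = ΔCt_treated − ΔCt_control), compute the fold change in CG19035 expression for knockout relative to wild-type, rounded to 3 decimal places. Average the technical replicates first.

0.023

Mean Ct: CG19035 wild-type 19.700; CG19035 knockout 24.480; alphaTub84B wild-type 21.440; alphaTub84B knockout 20.770
ΔCt(wild-type) = 19.700 − 21.440 = -1.740
ΔCt(knockout) = 24.480 − 20.770 = 3.710
ΔΔCt = 3.710 − (-1.740) = 5.450
Fold change = 2^(−5.450) = 0.0229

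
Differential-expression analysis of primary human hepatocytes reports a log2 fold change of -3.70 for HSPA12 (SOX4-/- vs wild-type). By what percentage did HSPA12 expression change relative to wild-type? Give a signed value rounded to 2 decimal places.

-92.31%

Fold change = 2^(-3.70) = 0.0769
Percent change = (FC − 1) × 100% = (0.0769 − 1) × 100 = -92.31%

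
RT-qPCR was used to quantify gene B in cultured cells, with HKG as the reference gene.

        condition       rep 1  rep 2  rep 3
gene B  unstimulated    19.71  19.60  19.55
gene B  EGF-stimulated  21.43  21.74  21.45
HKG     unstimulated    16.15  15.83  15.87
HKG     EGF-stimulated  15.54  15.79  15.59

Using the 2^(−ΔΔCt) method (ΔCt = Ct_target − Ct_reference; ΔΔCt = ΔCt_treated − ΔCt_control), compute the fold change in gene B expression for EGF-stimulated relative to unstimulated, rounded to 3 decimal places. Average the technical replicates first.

Mean Ct: gene B unstimulated 19.620; gene B EGF-stimulated 21.540; HKG unstimulated 15.950; HKG EGF-stimulated 15.640
ΔCt(unstimulated) = 19.620 − 15.950 = 3.670
ΔCt(EGF-stimulated) = 21.540 − 15.640 = 5.900
ΔΔCt = 5.900 − 3.670 = 2.230
Fold change = 2^(−2.230) = 0.2132

0.213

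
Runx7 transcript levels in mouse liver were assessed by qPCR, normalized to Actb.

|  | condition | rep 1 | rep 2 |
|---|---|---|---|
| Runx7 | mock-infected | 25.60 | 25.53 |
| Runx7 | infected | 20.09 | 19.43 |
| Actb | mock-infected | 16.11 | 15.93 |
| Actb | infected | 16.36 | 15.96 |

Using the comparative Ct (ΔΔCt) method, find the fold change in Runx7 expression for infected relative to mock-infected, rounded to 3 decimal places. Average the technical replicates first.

Mean Ct: Runx7 mock-infected 25.565; Runx7 infected 19.760; Actb mock-infected 16.020; Actb infected 16.160
ΔCt(mock-infected) = 25.565 − 16.020 = 9.545
ΔCt(infected) = 19.760 − 16.160 = 3.600
ΔΔCt = 3.600 − 9.545 = -5.945
Fold change = 2^(−(-5.945)) = 2^5.945 = 61.6060

61.606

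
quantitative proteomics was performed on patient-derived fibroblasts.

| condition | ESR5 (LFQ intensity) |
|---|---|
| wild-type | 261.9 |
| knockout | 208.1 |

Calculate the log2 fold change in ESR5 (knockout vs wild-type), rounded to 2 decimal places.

Fold change = 208.1 / 261.9 = 0.7946
log2(0.7946) = -0.332

-0.33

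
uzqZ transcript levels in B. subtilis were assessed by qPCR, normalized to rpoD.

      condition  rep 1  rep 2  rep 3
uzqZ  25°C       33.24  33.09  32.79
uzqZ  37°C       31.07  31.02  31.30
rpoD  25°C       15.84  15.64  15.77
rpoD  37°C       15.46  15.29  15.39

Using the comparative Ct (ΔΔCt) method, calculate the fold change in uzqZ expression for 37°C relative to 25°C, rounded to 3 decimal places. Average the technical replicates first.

Mean Ct: uzqZ 25°C 33.040; uzqZ 37°C 31.130; rpoD 25°C 15.750; rpoD 37°C 15.380
ΔCt(25°C) = 33.040 − 15.750 = 17.290
ΔCt(37°C) = 31.130 − 15.380 = 15.750
ΔΔCt = 15.750 − 17.290 = -1.540
Fold change = 2^(−(-1.540)) = 2^1.540 = 2.9079

2.908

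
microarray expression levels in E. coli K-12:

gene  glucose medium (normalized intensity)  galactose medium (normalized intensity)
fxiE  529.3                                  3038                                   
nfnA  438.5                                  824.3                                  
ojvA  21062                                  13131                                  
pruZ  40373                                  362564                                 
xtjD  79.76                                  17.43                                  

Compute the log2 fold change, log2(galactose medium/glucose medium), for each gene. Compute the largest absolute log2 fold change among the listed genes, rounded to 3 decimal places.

3.167

log2(3038/529.3) = 2.521  (fxiE)
log2(824.3/438.5) = 0.911  (nfnA)
log2(13131/21062) = -0.682  (ojvA)
log2(362564/40373) = 3.167  (pruZ)
log2(17.43/79.76) = -2.194  (xtjD)
The largest magnitude belongs to pruZ.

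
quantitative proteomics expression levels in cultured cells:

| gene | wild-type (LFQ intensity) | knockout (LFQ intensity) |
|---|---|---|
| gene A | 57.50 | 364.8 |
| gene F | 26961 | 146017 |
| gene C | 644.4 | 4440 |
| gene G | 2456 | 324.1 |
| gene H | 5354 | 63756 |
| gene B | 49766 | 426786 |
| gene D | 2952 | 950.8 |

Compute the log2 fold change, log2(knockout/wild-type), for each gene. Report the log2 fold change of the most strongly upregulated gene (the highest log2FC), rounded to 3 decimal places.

log2(364.8/57.50) = 2.665  (gene A)
log2(146017/26961) = 2.437  (gene F)
log2(4440/644.4) = 2.785  (gene C)
log2(324.1/2456) = -2.922  (gene G)
log2(63756/5354) = 3.574  (gene H)
log2(426786/49766) = 3.100  (gene B)
log2(950.8/2952) = -1.634  (gene D)
gene H is most strongly upregulated.

3.574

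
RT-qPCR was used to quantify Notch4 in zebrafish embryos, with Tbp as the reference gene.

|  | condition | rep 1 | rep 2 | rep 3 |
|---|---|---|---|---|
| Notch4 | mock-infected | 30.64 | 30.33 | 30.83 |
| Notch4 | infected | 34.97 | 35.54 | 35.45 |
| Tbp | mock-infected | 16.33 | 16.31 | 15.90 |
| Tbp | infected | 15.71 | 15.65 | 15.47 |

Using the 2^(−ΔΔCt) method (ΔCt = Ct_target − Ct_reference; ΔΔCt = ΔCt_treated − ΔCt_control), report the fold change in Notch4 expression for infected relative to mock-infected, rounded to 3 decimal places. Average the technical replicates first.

Mean Ct: Notch4 mock-infected 30.600; Notch4 infected 35.320; Tbp mock-infected 16.180; Tbp infected 15.610
ΔCt(mock-infected) = 30.600 − 16.180 = 14.420
ΔCt(infected) = 35.320 − 15.610 = 19.710
ΔΔCt = 19.710 − 14.420 = 5.290
Fold change = 2^(−5.290) = 0.0256

0.026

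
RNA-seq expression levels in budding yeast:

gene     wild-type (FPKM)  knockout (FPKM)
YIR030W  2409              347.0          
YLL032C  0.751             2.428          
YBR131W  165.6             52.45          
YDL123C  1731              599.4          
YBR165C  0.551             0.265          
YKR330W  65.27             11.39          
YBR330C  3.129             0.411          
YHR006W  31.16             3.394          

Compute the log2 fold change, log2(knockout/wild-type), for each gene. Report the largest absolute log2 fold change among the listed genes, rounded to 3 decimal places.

log2(347.0/2409) = -2.795  (YIR030W)
log2(2.428/0.751) = 1.693  (YLL032C)
log2(52.45/165.6) = -1.659  (YBR131W)
log2(599.4/1731) = -1.530  (YDL123C)
log2(0.265/0.551) = -1.056  (YBR165C)
log2(11.39/65.27) = -2.519  (YKR330W)
log2(0.411/3.129) = -2.928  (YBR330C)
log2(3.394/31.16) = -3.199  (YHR006W)
The largest magnitude belongs to YHR006W.

3.199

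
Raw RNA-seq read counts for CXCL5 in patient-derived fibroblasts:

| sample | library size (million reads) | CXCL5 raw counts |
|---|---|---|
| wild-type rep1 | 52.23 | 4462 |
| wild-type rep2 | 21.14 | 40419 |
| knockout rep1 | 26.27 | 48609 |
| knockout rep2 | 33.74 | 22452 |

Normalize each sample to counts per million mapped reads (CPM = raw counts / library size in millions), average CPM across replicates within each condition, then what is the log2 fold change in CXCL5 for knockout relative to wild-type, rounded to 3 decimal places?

0.333

CPM(wild-type rep1) = 4462 / 52.23 = 85.4298
CPM(wild-type rep2) = 40419 / 21.14 = 1911.9678
CPM(knockout rep1) = 48609 / 26.27 = 1850.3616
CPM(knockout rep2) = 22452 / 33.74 = 665.4416
mean CPM(wild-type) = 998.6988; mean CPM(knockout) = 1257.9016
Fold change = 1257.9016 / 998.6988 = 1.25954
log2(1.25954) = 0.3329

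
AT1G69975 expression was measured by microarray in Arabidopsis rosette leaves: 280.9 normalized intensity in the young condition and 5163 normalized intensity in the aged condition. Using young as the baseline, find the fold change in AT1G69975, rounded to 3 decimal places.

18.380

Fold change = 5163 / 280.9 = 18.3802
AT1G69975 is upregulated.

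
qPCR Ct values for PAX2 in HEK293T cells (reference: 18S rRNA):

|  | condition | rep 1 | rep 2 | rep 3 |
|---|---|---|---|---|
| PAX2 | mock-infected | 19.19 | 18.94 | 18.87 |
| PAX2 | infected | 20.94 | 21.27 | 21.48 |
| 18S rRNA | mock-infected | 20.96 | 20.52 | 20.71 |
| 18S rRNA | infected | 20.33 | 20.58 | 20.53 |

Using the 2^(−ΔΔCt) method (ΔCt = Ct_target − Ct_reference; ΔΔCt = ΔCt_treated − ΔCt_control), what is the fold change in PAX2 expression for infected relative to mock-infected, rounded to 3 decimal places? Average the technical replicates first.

0.179

Mean Ct: PAX2 mock-infected 19.000; PAX2 infected 21.230; 18S rRNA mock-infected 20.730; 18S rRNA infected 20.480
ΔCt(mock-infected) = 19.000 − 20.730 = -1.730
ΔCt(infected) = 21.230 − 20.480 = 0.750
ΔΔCt = 0.750 − (-1.730) = 2.480
Fold change = 2^(−2.480) = 0.1792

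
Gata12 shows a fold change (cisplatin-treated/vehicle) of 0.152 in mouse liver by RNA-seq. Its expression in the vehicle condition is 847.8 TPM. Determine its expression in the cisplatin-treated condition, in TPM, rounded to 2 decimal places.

cisplatin-treated expression = 847.8 × 0.152 = 128.87

128.87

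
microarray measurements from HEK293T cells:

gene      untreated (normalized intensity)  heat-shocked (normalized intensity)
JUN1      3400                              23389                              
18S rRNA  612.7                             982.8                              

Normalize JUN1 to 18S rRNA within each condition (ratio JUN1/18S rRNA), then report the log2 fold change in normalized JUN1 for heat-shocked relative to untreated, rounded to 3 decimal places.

2.101

JUN1/18S rRNA (untreated) = 3400 / 612.7 = 5.5492
JUN1/18S rRNA (heat-shocked) = 23389 / 982.8 = 23.798
Fold change = 23.798 / 5.5492 = 4.2886
log2(4.2886) = 2.1005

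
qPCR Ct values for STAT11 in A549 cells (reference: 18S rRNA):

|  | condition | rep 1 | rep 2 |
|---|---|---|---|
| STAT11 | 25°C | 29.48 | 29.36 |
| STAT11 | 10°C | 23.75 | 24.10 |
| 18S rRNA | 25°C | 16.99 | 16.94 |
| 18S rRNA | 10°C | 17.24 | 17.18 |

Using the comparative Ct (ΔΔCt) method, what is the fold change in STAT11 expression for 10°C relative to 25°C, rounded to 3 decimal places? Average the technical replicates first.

53.446

Mean Ct: STAT11 25°C 29.420; STAT11 10°C 23.925; 18S rRNA 25°C 16.965; 18S rRNA 10°C 17.210
ΔCt(25°C) = 29.420 − 16.965 = 12.455
ΔCt(10°C) = 23.925 − 17.210 = 6.715
ΔΔCt = 6.715 − 12.455 = -5.740
Fold change = 2^(−(-5.740)) = 2^5.740 = 53.4456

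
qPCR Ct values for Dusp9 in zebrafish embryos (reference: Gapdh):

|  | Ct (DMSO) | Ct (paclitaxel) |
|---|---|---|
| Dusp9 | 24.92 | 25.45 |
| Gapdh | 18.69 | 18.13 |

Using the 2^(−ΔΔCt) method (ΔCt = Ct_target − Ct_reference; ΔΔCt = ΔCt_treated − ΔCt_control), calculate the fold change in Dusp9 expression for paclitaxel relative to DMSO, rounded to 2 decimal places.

ΔCt(DMSO) = 24.920 − 18.690 = 6.230
ΔCt(paclitaxel) = 25.450 − 18.130 = 7.320
ΔΔCt = 7.320 − 6.230 = 1.090
Fold change = 2^(−1.090) = 0.470

0.47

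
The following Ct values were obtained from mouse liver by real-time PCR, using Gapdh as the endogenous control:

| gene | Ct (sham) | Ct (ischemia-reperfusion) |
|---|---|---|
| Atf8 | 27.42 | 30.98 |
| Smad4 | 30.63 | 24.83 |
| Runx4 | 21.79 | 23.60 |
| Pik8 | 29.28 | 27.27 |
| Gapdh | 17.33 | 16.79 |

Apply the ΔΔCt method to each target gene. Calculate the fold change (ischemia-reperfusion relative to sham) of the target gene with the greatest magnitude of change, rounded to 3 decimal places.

38.319

Atf8: ΔΔCt = (30.98−16.79) − (27.42−17.33) = 14.19 − 10.09 = 4.10; fold change = 2^-4.10 = 0.058
Smad4: ΔΔCt = (24.83−16.79) − (30.63−17.33) = 8.04 − 13.30 = -5.26; fold change = 2^5.26 = 38.319
Runx4: ΔΔCt = (23.60−16.79) − (21.79−17.33) = 6.81 − 4.46 = 2.35; fold change = 2^-2.35 = 0.196
Pik8: ΔΔCt = (27.27−16.79) − (29.28−17.33) = 10.48 − 11.95 = -1.47; fold change = 2^1.47 = 2.770
Smad4 has the largest |ΔΔCt| = 5.26.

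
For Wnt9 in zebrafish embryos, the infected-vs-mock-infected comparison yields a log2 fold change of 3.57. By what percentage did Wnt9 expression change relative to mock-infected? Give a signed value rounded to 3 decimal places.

1087.619%

Fold change = 2^(3.57) = 11.8762
Percent change = (FC − 1) × 100% = (11.8762 − 1) × 100 = 1087.619%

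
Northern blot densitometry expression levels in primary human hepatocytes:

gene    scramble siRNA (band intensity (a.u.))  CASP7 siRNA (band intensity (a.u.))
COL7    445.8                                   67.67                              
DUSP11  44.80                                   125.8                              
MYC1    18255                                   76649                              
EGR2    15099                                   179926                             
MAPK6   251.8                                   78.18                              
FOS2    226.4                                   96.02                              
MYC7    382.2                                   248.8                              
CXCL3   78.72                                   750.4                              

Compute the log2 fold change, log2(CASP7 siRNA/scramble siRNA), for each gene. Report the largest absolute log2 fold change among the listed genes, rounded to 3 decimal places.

log2(67.67/445.8) = -2.720  (COL7)
log2(125.8/44.80) = 1.490  (DUSP11)
log2(76649/18255) = 2.070  (MYC1)
log2(179926/15099) = 3.575  (EGR2)
log2(78.18/251.8) = -1.687  (MAPK6)
log2(96.02/226.4) = -1.237  (FOS2)
log2(248.8/382.2) = -0.619  (MYC7)
log2(750.4/78.72) = 3.253  (CXCL3)
The largest magnitude belongs to EGR2.

3.575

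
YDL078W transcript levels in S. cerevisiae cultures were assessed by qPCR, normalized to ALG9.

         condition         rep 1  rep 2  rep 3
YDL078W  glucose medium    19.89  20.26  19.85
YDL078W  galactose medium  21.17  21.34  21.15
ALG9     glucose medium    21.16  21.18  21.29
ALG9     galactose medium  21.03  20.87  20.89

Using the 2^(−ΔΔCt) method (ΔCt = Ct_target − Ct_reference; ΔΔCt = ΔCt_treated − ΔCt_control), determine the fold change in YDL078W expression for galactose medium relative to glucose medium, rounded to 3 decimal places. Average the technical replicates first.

0.354

Mean Ct: YDL078W glucose medium 20.000; YDL078W galactose medium 21.220; ALG9 glucose medium 21.210; ALG9 galactose medium 20.930
ΔCt(glucose medium) = 20.000 − 21.210 = -1.210
ΔCt(galactose medium) = 21.220 − 20.930 = 0.290
ΔΔCt = 0.290 − (-1.210) = 1.500
Fold change = 2^(−1.500) = 0.3536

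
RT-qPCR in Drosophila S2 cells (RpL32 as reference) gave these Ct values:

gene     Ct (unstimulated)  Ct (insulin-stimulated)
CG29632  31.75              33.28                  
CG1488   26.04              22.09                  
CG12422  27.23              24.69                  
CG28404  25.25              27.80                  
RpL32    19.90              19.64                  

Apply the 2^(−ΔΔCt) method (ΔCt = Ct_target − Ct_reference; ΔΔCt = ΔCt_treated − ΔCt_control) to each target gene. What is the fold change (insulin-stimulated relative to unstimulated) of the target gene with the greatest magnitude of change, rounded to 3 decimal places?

12.906

CG29632: ΔΔCt = (33.28−19.64) − (31.75−19.90) = 13.64 − 11.85 = 1.79; fold change = 2^-1.79 = 0.289
CG1488: ΔΔCt = (22.09−19.64) − (26.04−19.90) = 2.45 − 6.14 = -3.69; fold change = 2^3.69 = 12.906
CG12422: ΔΔCt = (24.69−19.64) − (27.23−19.90) = 5.05 − 7.33 = -2.28; fold change = 2^2.28 = 4.857
CG28404: ΔΔCt = (27.80−19.64) − (25.25−19.90) = 8.16 − 5.35 = 2.81; fold change = 2^-2.81 = 0.143
CG1488 has the largest |ΔΔCt| = 3.69.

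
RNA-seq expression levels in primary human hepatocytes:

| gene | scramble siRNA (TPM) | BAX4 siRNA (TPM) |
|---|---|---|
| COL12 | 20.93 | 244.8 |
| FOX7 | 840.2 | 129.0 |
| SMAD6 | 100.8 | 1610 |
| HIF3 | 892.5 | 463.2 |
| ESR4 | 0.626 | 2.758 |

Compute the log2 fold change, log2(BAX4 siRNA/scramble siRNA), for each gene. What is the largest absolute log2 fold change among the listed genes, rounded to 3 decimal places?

3.997

log2(244.8/20.93) = 3.548  (COL12)
log2(129.0/840.2) = -2.703  (FOX7)
log2(1610/100.8) = 3.997  (SMAD6)
log2(463.2/892.5) = -0.946  (HIF3)
log2(2.758/0.626) = 2.139  (ESR4)
The largest magnitude belongs to SMAD6.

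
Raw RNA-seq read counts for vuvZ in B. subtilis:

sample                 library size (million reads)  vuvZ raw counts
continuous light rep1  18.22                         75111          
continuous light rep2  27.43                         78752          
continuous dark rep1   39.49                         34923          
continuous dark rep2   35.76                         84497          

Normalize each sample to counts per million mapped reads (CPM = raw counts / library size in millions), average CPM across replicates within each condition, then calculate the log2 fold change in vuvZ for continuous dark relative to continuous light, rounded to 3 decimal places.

-1.107

CPM(continuous light rep1) = 75111 / 18.22 = 4122.4479
CPM(continuous light rep2) = 78752 / 27.43 = 2871.0171
CPM(continuous dark rep1) = 34923 / 39.49 = 884.3505
CPM(continuous dark rep2) = 84497 / 35.76 = 2362.8915
mean CPM(continuous light) = 3496.7325; mean CPM(continuous dark) = 1623.6210
Fold change = 1623.6210 / 3496.7325 = 0.46433
log2(0.46433) = -1.1068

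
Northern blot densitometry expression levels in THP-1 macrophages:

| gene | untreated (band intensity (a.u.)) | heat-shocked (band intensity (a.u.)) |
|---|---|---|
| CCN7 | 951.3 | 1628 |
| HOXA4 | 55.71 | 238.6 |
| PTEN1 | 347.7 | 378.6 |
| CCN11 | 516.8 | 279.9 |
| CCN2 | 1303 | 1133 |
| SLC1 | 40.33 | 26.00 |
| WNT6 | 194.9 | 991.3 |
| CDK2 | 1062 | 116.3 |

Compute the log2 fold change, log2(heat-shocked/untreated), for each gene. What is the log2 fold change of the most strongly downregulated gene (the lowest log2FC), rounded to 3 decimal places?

log2(1628/951.3) = 0.775  (CCN7)
log2(238.6/55.71) = 2.099  (HOXA4)
log2(378.6/347.7) = 0.123  (PTEN1)
log2(279.9/516.8) = -0.885  (CCN11)
log2(1133/1303) = -0.202  (CCN2)
log2(26.00/40.33) = -0.633  (SLC1)
log2(991.3/194.9) = 2.347  (WNT6)
log2(116.3/1062) = -3.191  (CDK2)
CDK2 is most strongly downregulated.

-3.191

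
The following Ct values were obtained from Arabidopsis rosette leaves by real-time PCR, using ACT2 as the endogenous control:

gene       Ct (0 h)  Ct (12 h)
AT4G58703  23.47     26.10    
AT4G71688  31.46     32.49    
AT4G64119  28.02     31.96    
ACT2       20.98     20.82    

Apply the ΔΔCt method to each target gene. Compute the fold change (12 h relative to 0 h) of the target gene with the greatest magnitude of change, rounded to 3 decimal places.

0.058

AT4G58703: ΔΔCt = (26.10−20.82) − (23.47−20.98) = 5.28 − 2.49 = 2.79; fold change = 2^-2.79 = 0.145
AT4G71688: ΔΔCt = (32.49−20.82) − (31.46−20.98) = 11.67 − 10.48 = 1.19; fold change = 2^-1.19 = 0.438
AT4G64119: ΔΔCt = (31.96−20.82) − (28.02−20.98) = 11.14 − 7.04 = 4.10; fold change = 2^-4.10 = 0.058
AT4G64119 has the largest |ΔΔCt| = 4.10.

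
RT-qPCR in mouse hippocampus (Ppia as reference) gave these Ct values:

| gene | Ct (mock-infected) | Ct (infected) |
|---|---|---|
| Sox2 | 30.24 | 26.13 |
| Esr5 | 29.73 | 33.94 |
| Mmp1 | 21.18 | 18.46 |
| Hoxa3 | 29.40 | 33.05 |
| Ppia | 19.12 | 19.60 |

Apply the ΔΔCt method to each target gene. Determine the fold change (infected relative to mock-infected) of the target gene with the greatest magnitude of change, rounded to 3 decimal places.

Sox2: ΔΔCt = (26.13−19.60) − (30.24−19.12) = 6.53 − 11.12 = -4.59; fold change = 2^4.59 = 24.084
Esr5: ΔΔCt = (33.94−19.60) − (29.73−19.12) = 14.34 − 10.61 = 3.73; fold change = 2^-3.73 = 0.075
Mmp1: ΔΔCt = (18.46−19.60) − (21.18−19.12) = -1.14 − 2.06 = -3.20; fold change = 2^3.20 = 9.190
Hoxa3: ΔΔCt = (33.05−19.60) − (29.40−19.12) = 13.45 − 10.28 = 3.17; fold change = 2^-3.17 = 0.111
Sox2 has the largest |ΔΔCt| = 4.59.

24.084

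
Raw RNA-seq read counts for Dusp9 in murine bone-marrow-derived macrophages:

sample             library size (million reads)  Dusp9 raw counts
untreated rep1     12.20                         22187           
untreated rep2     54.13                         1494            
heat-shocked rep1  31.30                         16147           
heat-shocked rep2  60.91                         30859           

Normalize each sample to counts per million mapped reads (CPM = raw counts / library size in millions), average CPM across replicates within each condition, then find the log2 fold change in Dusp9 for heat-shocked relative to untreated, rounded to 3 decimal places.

-0.852

CPM(untreated rep1) = 22187 / 12.20 = 1818.6066
CPM(untreated rep2) = 1494 / 54.13 = 27.6002
CPM(heat-shocked rep1) = 16147 / 31.30 = 515.8786
CPM(heat-shocked rep2) = 30859 / 60.91 = 506.6327
mean CPM(untreated) = 923.1034; mean CPM(heat-shocked) = 511.2557
Fold change = 511.2557 / 923.1034 = 0.55384
log2(0.55384) = -0.8524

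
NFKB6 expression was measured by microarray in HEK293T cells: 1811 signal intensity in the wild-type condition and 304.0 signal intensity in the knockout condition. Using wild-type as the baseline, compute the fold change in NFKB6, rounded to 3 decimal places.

Fold change = 304.0 / 1811 = 0.1679
NFKB6 is downregulated.

0.168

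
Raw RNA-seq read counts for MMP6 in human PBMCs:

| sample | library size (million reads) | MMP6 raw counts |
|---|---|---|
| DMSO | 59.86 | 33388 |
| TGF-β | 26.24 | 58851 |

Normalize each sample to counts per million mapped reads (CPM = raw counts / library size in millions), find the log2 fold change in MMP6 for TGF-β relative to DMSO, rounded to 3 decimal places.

CPM(DMSO) = 33388 / 59.86 = 557.7681
CPM(TGF-β) = 58851 / 26.24 = 2242.7973
Fold change = 2242.7973 / 557.7681 = 4.02102
log2(4.02102) = 2.0076

2.008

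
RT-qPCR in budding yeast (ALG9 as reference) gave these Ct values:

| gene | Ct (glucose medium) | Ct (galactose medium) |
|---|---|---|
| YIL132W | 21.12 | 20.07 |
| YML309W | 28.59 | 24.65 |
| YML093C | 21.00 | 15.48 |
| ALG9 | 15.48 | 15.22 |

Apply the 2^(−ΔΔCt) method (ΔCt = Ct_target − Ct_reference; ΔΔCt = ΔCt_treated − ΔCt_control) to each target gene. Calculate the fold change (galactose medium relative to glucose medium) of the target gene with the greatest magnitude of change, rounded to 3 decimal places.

38.319

YIL132W: ΔΔCt = (20.07−15.22) − (21.12−15.48) = 4.85 − 5.64 = -0.79; fold change = 2^0.79 = 1.729
YML309W: ΔΔCt = (24.65−15.22) − (28.59−15.48) = 9.43 − 13.11 = -3.68; fold change = 2^3.68 = 12.817
YML093C: ΔΔCt = (15.48−15.22) − (21.00−15.48) = 0.26 − 5.52 = -5.26; fold change = 2^5.26 = 38.319
YML093C has the largest |ΔΔCt| = 5.26.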